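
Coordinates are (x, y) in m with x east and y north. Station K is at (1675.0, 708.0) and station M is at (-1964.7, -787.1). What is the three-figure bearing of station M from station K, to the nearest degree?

248°

Δeast = -1964.7 − 1675.0 = -3639.70; Δnorth = -787.1 − 708.0 = -1495.10.
Bearing = atan2(Δeast, Δnorth) mod 360° = 247.67° ≈ 248°.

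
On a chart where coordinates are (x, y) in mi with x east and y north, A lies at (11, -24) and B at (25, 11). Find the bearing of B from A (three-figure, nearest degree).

022°

Δeast = 25 − 11 = 14.00; Δnorth = 11 − -24 = 35.00.
Bearing = atan2(Δeast, Δnorth) mod 360° = 21.80° ≈ 022°.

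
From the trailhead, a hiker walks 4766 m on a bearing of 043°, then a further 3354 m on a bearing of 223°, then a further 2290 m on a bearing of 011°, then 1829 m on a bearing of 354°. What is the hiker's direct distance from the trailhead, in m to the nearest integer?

Leg 1 (043°, 4766 m): east 4766 sin 43° = 3250.40, north 4766 cos 43° = 3485.63
Leg 2 (223°, 3354 m): east 3354 sin 223° = -2287.42, north 3354 cos 223° = -2452.96
Leg 3 (011°, 2290 m): east 2290 sin 11° = 436.95, north 2290 cos 11° = 2247.93
Leg 4 (354°, 1829 m): east 1829 sin 354° = -191.18, north 1829 cos 354° = 1818.98
Net: 1208.75 east, 5099.58 north. Distance = √((1208.75)² + (5099.58)²) = 5240.876 m.

5241 m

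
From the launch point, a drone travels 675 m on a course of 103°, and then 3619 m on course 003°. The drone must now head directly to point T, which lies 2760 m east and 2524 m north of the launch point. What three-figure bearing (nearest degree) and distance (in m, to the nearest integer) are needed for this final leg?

Leg 1 (103°, 675 m): east 675 sin 103° = 657.70, north 675 cos 103° = -151.84
Leg 2 (003°, 3619 m): east 3619 sin 3° = 189.40, north 3619 cos 3° = 3614.04
Current position: (847.10, 3462.20). Target: (2760, 2524). Remaining: Δeast = 1912.90, Δnorth = -938.20.
Bearing = atan2(1912.90, -938.20) mod 360° = 116.13°; distance = √((1912.90)² + (-938.20)²) = 2130.584 m.

116°, 2131 m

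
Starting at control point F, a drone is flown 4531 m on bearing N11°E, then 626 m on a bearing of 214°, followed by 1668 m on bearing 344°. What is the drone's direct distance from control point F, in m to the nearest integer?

5532 m

Leg 1 (N11°E, 4531 m): east 4531 sin 11° = 864.56, north 4531 cos 11° = 4447.75
Leg 2 (214°, 626 m): east 626 sin 214° = -350.05, north 626 cos 214° = -518.98
Leg 3 (344°, 1668 m): east 1668 sin 344° = -459.76, north 1668 cos 344° = 1603.38
Net: 54.74 east, 5532.16 north. Distance = √((54.74)² + (5532.16)²) = 5532.431 m.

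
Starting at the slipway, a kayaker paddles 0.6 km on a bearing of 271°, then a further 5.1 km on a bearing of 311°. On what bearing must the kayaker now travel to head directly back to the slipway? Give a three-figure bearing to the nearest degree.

127°

Leg 1 (271°, 0.6 km): east 0.6 sin 271° = -0.60, north 0.6 cos 271° = 0.01
Leg 2 (311°, 5.1 km): east 5.1 sin 311° = -3.85, north 5.1 cos 311° = 3.35
Net displacement: -4.45 east, 3.36 north. Direction back to start is (4.45, -3.36): bearing = atan2(4.45, -3.36) mod 360° = 127.03° ≈ 127°.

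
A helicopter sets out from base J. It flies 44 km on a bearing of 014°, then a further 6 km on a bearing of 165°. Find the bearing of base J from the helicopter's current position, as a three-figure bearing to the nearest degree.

198°

Leg 1 (014°, 44 km): east 44 sin 14° = 10.64, north 44 cos 14° = 42.69
Leg 2 (165°, 6 km): east 6 sin 165° = 1.55, north 6 cos 165° = -5.80
Net displacement: 12.20 east, 36.90 north. Direction back to start is (-12.20, -36.90): bearing = atan2(-12.20, -36.90) mod 360° = 198.29° ≈ 198°.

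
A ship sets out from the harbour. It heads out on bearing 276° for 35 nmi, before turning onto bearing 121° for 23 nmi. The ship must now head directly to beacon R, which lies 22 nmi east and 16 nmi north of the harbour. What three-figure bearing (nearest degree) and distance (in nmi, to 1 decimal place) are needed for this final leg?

057°, 44.3 nmi

Leg 1 (276°, 35 nmi): east 35 sin 276° = -34.81, north 35 cos 276° = 3.66
Leg 2 (121°, 23 nmi): east 23 sin 121° = 19.71, north 23 cos 121° = -11.85
Current position: (-15.09, -8.19). Target: (22, 16). Remaining: Δeast = 37.09, Δnorth = 24.19.
Bearing = atan2(37.09, 24.19) mod 360° = 56.89°; distance = √((37.09)² + (24.19)²) = 44.283 nmi.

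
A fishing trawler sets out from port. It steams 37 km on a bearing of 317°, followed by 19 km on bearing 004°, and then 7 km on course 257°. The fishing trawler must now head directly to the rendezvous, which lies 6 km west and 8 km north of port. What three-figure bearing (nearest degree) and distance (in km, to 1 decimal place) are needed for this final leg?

146°, 44.0 km

Leg 1 (317°, 37 km): east 37 sin 317° = -25.23, north 37 cos 317° = 27.06
Leg 2 (004°, 19 km): east 19 sin 4° = 1.33, north 19 cos 4° = 18.95
Leg 3 (257°, 7 km): east 7 sin 257° = -6.82, north 7 cos 257° = -1.57
Current position: (-30.73, 44.44). Target: (-6, 8). Remaining: Δeast = 24.73, Δnorth = -36.44.
Bearing = atan2(24.73, -36.44) mod 360° = 145.84°; distance = √((24.73)² + (-36.44)²) = 44.038 km.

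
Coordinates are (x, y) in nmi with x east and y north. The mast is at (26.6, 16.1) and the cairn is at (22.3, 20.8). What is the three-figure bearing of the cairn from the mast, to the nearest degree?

318°

Δeast = 22.3 − 26.6 = -4.30; Δnorth = 20.8 − 16.1 = 4.70.
Bearing = atan2(Δeast, Δnorth) mod 360° = 317.54° ≈ 318°.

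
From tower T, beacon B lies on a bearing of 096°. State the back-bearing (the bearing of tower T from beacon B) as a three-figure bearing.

Back-bearing = 096° + 180° = 276°.

276°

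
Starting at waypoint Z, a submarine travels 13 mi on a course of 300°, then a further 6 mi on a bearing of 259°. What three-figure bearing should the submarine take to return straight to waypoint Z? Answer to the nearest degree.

107°

Leg 1 (300°, 13 mi): east 13 sin 300° = -11.26, north 13 cos 300° = 6.50
Leg 2 (259°, 6 mi): east 6 sin 259° = -5.89, north 6 cos 259° = -1.14
Net displacement: -17.15 east, 5.36 north. Direction back to start is (17.15, -5.36): bearing = atan2(17.15, -5.36) mod 360° = 107.34° ≈ 107°.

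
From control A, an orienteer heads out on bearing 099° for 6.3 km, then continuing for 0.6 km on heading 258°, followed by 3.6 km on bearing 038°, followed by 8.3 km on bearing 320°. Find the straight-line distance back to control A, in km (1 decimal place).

Leg 1 (099°, 6.3 km): east 6.3 sin 99° = 6.22, north 6.3 cos 99° = -0.99
Leg 2 (258°, 0.6 km): east 0.6 sin 258° = -0.59, north 0.6 cos 258° = -0.12
Leg 3 (038°, 3.6 km): east 3.6 sin 38° = 2.22, north 3.6 cos 38° = 2.84
Leg 4 (320°, 8.3 km): east 8.3 sin 320° = -5.34, north 8.3 cos 320° = 6.36
Net: 2.52 east, 8.08 north. Distance = √((2.52)² + (8.08)²) = 8.467 km.

8.5 km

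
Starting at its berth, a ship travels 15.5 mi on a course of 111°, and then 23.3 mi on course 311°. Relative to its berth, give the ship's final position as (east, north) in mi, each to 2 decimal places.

Leg 1 (111°, 15.5 mi): east 15.5 sin 111° = 14.47, north 15.5 cos 111° = -5.55
Leg 2 (311°, 23.3 mi): east 23.3 sin 311° = -17.58, north 23.3 cos 311° = 15.29
Summing: -3.11 mi east, 9.73 mi north → (-3.11, 9.73).

(-3.11, 9.73)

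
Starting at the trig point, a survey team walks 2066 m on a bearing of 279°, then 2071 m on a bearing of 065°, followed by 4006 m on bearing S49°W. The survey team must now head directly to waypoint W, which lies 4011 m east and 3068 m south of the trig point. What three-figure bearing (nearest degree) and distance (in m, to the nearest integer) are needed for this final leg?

103°, 7382 m

Leg 1 (279°, 2066 m): east 2066 sin 279° = -2040.56, north 2066 cos 279° = 323.19
Leg 2 (065°, 2071 m): east 2071 sin 65° = 1876.96, north 2071 cos 65° = 875.24
Leg 3 (S49°W, 4006 m): east 4006 sin 229° = -3023.37, north 4006 cos 229° = -2628.17
Current position: (-3186.97, -1429.74). Target: (4011, -3068). Remaining: Δeast = 7197.97, Δnorth = -1638.26.
Bearing = atan2(7197.97, -1638.26) mod 360° = 102.82°; distance = √((7197.97)² + (-1638.26)²) = 7382.049 m.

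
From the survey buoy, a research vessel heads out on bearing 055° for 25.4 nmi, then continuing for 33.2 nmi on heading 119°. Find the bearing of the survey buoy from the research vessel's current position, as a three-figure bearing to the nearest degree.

Leg 1 (055°, 25.4 nmi): east 25.4 sin 55° = 20.81, north 25.4 cos 55° = 14.57
Leg 2 (119°, 33.2 nmi): east 33.2 sin 119° = 29.04, north 33.2 cos 119° = -16.10
Net displacement: 49.84 east, -1.53 north. Direction back to start is (-49.84, 1.53): bearing = atan2(-49.84, 1.53) mod 360° = 271.75° ≈ 272°.

272°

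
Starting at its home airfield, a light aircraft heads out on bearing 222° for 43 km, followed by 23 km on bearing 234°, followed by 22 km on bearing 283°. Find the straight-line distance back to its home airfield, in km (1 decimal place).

Leg 1 (222°, 43 km): east 43 sin 222° = -28.77, north 43 cos 222° = -31.96
Leg 2 (234°, 23 km): east 23 sin 234° = -18.61, north 23 cos 234° = -13.52
Leg 3 (283°, 22 km): east 22 sin 283° = -21.44, north 22 cos 283° = 4.95
Net: -68.82 east, -40.53 north. Distance = √((-68.82)² + (-40.53)²) = 79.862 km.

79.9 km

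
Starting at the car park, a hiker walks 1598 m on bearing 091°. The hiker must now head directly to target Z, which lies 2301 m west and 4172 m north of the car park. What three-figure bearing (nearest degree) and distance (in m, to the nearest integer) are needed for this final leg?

317°, 5731 m

Leg 1 (091°, 1598 m): east 1598 sin 91° = 1597.76, north 1598 cos 91° = -27.89
Current position: (1597.76, -27.89). Target: (-2301, 4172). Remaining: Δeast = -3898.76, Δnorth = 4199.89.
Bearing = atan2(-3898.76, 4199.89) mod 360° = 317.13°; distance = √((-3898.76)² + (4199.89)²) = 5730.565 m.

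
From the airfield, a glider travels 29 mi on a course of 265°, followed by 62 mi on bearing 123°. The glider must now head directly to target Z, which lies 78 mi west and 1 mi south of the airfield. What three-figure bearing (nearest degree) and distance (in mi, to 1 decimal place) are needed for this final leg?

Leg 1 (265°, 29 mi): east 29 sin 265° = -28.89, north 29 cos 265° = -2.53
Leg 2 (123°, 62 mi): east 62 sin 123° = 52.00, north 62 cos 123° = -33.77
Current position: (23.11, -36.30). Target: (-78, -1). Remaining: Δeast = -101.11, Δnorth = 35.30.
Bearing = atan2(-101.11, 35.30) mod 360° = 289.24°; distance = √((-101.11)² + (35.30)²) = 107.091 mi.

289°, 107.1 mi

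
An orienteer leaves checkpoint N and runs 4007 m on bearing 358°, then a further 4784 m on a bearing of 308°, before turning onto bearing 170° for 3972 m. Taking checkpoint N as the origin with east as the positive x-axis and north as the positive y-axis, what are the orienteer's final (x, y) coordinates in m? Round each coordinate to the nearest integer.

(-3220, 3038)

Leg 1 (358°, 4007 m): east 4007 sin 358° = -139.84, north 4007 cos 358° = 4004.56
Leg 2 (308°, 4784 m): east 4784 sin 308° = -3769.84, north 4784 cos 308° = 2945.32
Leg 3 (170°, 3972 m): east 3972 sin 170° = 689.73, north 3972 cos 170° = -3911.66
Summing: -3219.96 m east, 3038.23 m north → (-3220, 3038).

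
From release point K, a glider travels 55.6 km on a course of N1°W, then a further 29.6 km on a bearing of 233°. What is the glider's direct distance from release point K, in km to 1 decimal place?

45.1 km

Leg 1 (N1°W, 55.6 km): east 55.6 sin 359° = -0.97, north 55.6 cos 359° = 55.59
Leg 2 (233°, 29.6 km): east 29.6 sin 233° = -23.64, north 29.6 cos 233° = -17.81
Net: -24.61 east, 37.78 north. Distance = √((-24.61)² + (37.78)²) = 45.087 km.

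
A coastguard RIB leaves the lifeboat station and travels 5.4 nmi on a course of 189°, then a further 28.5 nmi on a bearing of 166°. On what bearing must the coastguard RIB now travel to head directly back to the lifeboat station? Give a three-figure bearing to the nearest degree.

350°

Leg 1 (189°, 5.4 nmi): east 5.4 sin 189° = -0.84, north 5.4 cos 189° = -5.33
Leg 2 (166°, 28.5 nmi): east 28.5 sin 166° = 6.89, north 28.5 cos 166° = -27.65
Net displacement: 6.05 east, -32.99 north. Direction back to start is (-6.05, 32.99): bearing = atan2(-6.05, 32.99) mod 360° = 349.61° ≈ 350°.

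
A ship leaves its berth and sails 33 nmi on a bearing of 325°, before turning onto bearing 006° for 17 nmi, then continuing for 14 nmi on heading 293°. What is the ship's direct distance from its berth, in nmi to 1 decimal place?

57.8 nmi

Leg 1 (325°, 33 nmi): east 33 sin 325° = -18.93, north 33 cos 325° = 27.03
Leg 2 (006°, 17 nmi): east 17 sin 6° = 1.78, north 17 cos 6° = 16.91
Leg 3 (293°, 14 nmi): east 14 sin 293° = -12.89, north 14 cos 293° = 5.47
Net: -30.04 east, 49.41 north. Distance = √((-30.04)² + (49.41)²) = 57.823 nmi.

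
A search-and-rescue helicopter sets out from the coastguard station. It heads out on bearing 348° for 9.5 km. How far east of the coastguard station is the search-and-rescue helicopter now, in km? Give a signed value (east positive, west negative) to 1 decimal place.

Leg 1 (348°, 9.5 km): east 9.5 sin 348° = -1.98, north 9.5 cos 348° = 9.29
Net east component: -1.98 km.

-2.0 km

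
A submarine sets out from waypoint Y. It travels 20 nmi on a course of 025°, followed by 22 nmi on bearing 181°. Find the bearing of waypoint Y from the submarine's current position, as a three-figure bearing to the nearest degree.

Leg 1 (025°, 20 nmi): east 20 sin 25° = 8.45, north 20 cos 25° = 18.13
Leg 2 (181°, 22 nmi): east 22 sin 181° = -0.38, north 22 cos 181° = -22.00
Net displacement: 8.07 east, -3.87 north. Direction back to start is (-8.07, 3.87): bearing = atan2(-8.07, 3.87) mod 360° = 295.63° ≈ 296°.

296°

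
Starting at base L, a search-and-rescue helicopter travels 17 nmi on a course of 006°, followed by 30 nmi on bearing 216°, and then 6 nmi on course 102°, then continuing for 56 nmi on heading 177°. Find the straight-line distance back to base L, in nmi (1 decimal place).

64.9 nmi

Leg 1 (006°, 17 nmi): east 17 sin 6° = 1.78, north 17 cos 6° = 16.91
Leg 2 (216°, 30 nmi): east 30 sin 216° = -17.63, north 30 cos 216° = -24.27
Leg 3 (102°, 6 nmi): east 6 sin 102° = 5.87, north 6 cos 102° = -1.25
Leg 4 (177°, 56 nmi): east 56 sin 177° = 2.93, north 56 cos 177° = -55.92
Net: -7.06 east, -64.53 north. Distance = √((-7.06)² + (-64.53)²) = 64.919 nmi.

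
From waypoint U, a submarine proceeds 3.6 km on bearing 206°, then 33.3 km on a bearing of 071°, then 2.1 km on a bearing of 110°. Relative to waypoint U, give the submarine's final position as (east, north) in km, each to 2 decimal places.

(31.88, 6.89)

Leg 1 (206°, 3.6 km): east 3.6 sin 206° = -1.58, north 3.6 cos 206° = -3.24
Leg 2 (071°, 33.3 km): east 33.3 sin 71° = 31.49, north 33.3 cos 71° = 10.84
Leg 3 (110°, 2.1 km): east 2.1 sin 110° = 1.97, north 2.1 cos 110° = -0.72
Summing: 31.88 km east, 6.89 km north → (31.88, 6.89).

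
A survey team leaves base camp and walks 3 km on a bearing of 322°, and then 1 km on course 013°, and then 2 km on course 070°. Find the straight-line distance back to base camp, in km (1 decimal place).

Leg 1 (322°, 3 km): east 3 sin 322° = -1.85, north 3 cos 322° = 2.36
Leg 2 (013°, 1 km): east 1 sin 13° = 0.22, north 1 cos 13° = 0.97
Leg 3 (070°, 2 km): east 2 sin 70° = 1.88, north 2 cos 70° = 0.68
Net: 0.26 east, 4.02 north. Distance = √((0.26)² + (4.02)²) = 4.031 km.

4.0 km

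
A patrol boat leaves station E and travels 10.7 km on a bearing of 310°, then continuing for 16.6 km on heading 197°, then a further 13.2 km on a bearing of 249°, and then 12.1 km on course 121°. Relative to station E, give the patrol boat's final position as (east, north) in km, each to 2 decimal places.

(-15.00, -19.96)

Leg 1 (310°, 10.7 km): east 10.7 sin 310° = -8.20, north 10.7 cos 310° = 6.88
Leg 2 (197°, 16.6 km): east 16.6 sin 197° = -4.85, north 16.6 cos 197° = -15.87
Leg 3 (249°, 13.2 km): east 13.2 sin 249° = -12.32, north 13.2 cos 249° = -4.73
Leg 4 (121°, 12.1 km): east 12.1 sin 121° = 10.37, north 12.1 cos 121° = -6.23
Summing: -15.00 km east, -19.96 km north → (-15.00, -19.96).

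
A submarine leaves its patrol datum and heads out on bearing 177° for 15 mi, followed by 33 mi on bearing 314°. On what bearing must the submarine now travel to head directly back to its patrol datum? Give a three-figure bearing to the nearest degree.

109°

Leg 1 (177°, 15 mi): east 15 sin 177° = 0.79, north 15 cos 177° = -14.98
Leg 2 (314°, 33 mi): east 33 sin 314° = -23.74, north 33 cos 314° = 22.92
Net displacement: -22.95 east, 7.94 north. Direction back to start is (22.95, -7.94): bearing = atan2(22.95, -7.94) mod 360° = 109.09° ≈ 109°.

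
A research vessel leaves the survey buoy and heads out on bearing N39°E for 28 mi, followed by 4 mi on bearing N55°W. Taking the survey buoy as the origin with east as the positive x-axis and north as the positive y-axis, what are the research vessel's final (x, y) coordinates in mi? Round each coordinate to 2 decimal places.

(14.34, 24.05)

Leg 1 (N39°E, 28 mi): east 28 sin 39° = 17.62, north 28 cos 39° = 21.76
Leg 2 (N55°W, 4 mi): east 4 sin 305° = -3.28, north 4 cos 305° = 2.29
Summing: 14.34 mi east, 24.05 mi north → (14.34, 24.05).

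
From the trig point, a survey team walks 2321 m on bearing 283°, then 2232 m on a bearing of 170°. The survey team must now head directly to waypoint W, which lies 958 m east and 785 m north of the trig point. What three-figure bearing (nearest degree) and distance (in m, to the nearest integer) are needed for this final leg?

Leg 1 (283°, 2321 m): east 2321 sin 283° = -2261.51, north 2321 cos 283° = 522.11
Leg 2 (170°, 2232 m): east 2232 sin 170° = 387.58, north 2232 cos 170° = -2198.09
Current position: (-1873.93, -1675.98). Target: (958, 785). Remaining: Δeast = 2831.93, Δnorth = 2460.98.
Bearing = atan2(2831.93, 2460.98) mod 360° = 49.01°; distance = √((2831.93)² + (2460.98)²) = 3751.833 m.

049°, 3752 m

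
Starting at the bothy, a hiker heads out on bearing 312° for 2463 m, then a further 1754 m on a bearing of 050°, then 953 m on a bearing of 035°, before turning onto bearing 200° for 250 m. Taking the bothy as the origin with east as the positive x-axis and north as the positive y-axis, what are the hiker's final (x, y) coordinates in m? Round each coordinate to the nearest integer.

(-26, 3321)

Leg 1 (312°, 2463 m): east 2463 sin 312° = -1830.37, north 2463 cos 312° = 1648.07
Leg 2 (050°, 1754 m): east 1754 sin 50° = 1343.64, north 1754 cos 50° = 1127.45
Leg 3 (035°, 953 m): east 953 sin 35° = 546.62, north 953 cos 35° = 780.65
Leg 4 (200°, 250 m): east 250 sin 200° = -85.51, north 250 cos 200° = -234.92
Summing: -25.61 m east, 3321.25 m north → (-26, 3321).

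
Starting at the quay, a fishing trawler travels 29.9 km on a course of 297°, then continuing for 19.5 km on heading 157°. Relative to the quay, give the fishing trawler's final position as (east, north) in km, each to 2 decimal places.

Leg 1 (297°, 29.9 km): east 29.9 sin 297° = -26.64, north 29.9 cos 297° = 13.57
Leg 2 (157°, 19.5 km): east 19.5 sin 157° = 7.62, north 19.5 cos 157° = -17.95
Summing: -19.02 km east, -4.38 km north → (-19.02, -4.38).

(-19.02, -4.38)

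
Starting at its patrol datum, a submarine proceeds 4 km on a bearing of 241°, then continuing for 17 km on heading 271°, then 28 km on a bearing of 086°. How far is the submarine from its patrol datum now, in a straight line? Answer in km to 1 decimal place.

7.4 km

Leg 1 (241°, 4 km): east 4 sin 241° = -3.50, north 4 cos 241° = -1.94
Leg 2 (271°, 17 km): east 17 sin 271° = -17.00, north 17 cos 271° = 0.30
Leg 3 (086°, 28 km): east 28 sin 86° = 27.93, north 28 cos 86° = 1.95
Net: 7.44 east, 0.31 north. Distance = √((7.44)² + (0.31)²) = 7.442 km.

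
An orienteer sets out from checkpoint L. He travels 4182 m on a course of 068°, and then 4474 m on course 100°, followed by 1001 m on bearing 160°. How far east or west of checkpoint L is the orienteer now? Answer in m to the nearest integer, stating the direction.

Leg 1 (068°, 4182 m): east 4182 sin 68° = 3877.48, north 4182 cos 68° = 1566.60
Leg 2 (100°, 4474 m): east 4474 sin 100° = 4406.03, north 4474 cos 100° = -776.90
Leg 3 (160°, 1001 m): east 1001 sin 160° = 342.36, north 1001 cos 160° = -940.63
Net east component: 8625.87 m.

8626 m east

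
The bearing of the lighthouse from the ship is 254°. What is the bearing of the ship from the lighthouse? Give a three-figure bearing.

Back-bearing = 254° − 180° = 074°.

074°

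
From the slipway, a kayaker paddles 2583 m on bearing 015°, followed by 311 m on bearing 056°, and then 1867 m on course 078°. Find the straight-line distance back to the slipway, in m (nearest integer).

Leg 1 (015°, 2583 m): east 2583 sin 15° = 668.53, north 2583 cos 15° = 2494.99
Leg 2 (056°, 311 m): east 311 sin 56° = 257.83, north 311 cos 56° = 173.91
Leg 3 (078°, 1867 m): east 1867 sin 78° = 1826.20, north 1867 cos 78° = 388.17
Net: 2752.56 east, 3057.07 north. Distance = √((2752.56)² + (3057.07)²) = 4113.667 m.

4114 m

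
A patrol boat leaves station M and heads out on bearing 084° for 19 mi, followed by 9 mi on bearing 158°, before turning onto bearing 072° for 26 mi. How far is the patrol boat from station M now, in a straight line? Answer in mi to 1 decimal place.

47.0 mi

Leg 1 (084°, 19 mi): east 19 sin 84° = 18.90, north 19 cos 84° = 1.99
Leg 2 (158°, 9 mi): east 9 sin 158° = 3.37, north 9 cos 158° = -8.34
Leg 3 (072°, 26 mi): east 26 sin 72° = 24.73, north 26 cos 72° = 8.03
Net: 46.99 east, 1.68 north. Distance = √((46.99)² + (1.68)²) = 47.025 mi.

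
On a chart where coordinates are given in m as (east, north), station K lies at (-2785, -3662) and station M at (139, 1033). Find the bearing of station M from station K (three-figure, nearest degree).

Δeast = 139 − -2785 = 2924.00; Δnorth = 1033 − -3662 = 4695.00.
Bearing = atan2(Δeast, Δnorth) mod 360° = 31.91° ≈ 032°.

032°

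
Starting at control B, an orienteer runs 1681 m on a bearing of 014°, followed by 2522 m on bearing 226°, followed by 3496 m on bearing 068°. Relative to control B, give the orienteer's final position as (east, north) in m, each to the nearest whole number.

(1834, 1189)

Leg 1 (014°, 1681 m): east 1681 sin 14° = 406.67, north 1681 cos 14° = 1631.07
Leg 2 (226°, 2522 m): east 2522 sin 226° = -1814.17, north 2522 cos 226° = -1751.93
Leg 3 (068°, 3496 m): east 3496 sin 68° = 3241.43, north 3496 cos 68° = 1309.62
Summing: 1833.93 m east, 1188.76 m north → (1834, 1189).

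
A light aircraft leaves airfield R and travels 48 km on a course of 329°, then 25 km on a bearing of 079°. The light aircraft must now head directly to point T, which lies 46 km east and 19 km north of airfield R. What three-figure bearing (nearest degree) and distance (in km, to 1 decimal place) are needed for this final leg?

Leg 1 (329°, 48 km): east 48 sin 329° = -24.72, north 48 cos 329° = 41.14
Leg 2 (079°, 25 km): east 25 sin 79° = 24.54, north 25 cos 79° = 4.77
Current position: (-0.18, 45.91). Target: (46, 19). Remaining: Δeast = 46.18, Δnorth = -26.91.
Bearing = atan2(46.18, -26.91) mod 360° = 120.23°; distance = √((46.18)² + (-26.91)²) = 53.452 km.

120°, 53.5 km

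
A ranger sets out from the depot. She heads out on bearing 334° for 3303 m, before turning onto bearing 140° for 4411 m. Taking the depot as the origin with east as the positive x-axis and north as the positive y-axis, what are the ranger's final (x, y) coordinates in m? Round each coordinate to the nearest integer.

Leg 1 (334°, 3303 m): east 3303 sin 334° = -1447.94, north 3303 cos 334° = 2968.72
Leg 2 (140°, 4411 m): east 4411 sin 140° = 2835.34, north 4411 cos 140° = -3379.02
Summing: 1387.40 m east, -410.31 m north → (1387, -410).

(1387, -410)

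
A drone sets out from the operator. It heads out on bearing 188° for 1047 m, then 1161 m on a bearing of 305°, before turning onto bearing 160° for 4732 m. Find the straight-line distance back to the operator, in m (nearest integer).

Leg 1 (188°, 1047 m): east 1047 sin 188° = -145.71, north 1047 cos 188° = -1036.81
Leg 2 (305°, 1161 m): east 1161 sin 305° = -951.04, north 1161 cos 305° = 665.92
Leg 3 (160°, 4732 m): east 4732 sin 160° = 1618.44, north 4732 cos 160° = -4446.63
Net: 521.69 east, -4817.51 north. Distance = √((521.69)² + (-4817.51)²) = 4845.679 m.

4846 m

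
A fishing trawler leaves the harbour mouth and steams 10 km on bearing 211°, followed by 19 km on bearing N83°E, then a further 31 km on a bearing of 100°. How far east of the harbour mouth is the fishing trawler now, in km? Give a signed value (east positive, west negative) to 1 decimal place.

Leg 1 (211°, 10 km): east 10 sin 211° = -5.15, north 10 cos 211° = -8.57
Leg 2 (N83°E, 19 km): east 19 sin 83° = 18.86, north 19 cos 83° = 2.32
Leg 3 (100°, 31 km): east 31 sin 100° = 30.53, north 31 cos 100° = -5.38
Net east component: 44.24 km.

44.2 km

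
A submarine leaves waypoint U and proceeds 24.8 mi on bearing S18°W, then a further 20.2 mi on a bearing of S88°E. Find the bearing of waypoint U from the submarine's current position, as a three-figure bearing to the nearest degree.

333°

Leg 1 (S18°W, 24.8 mi): east 24.8 sin 198° = -7.66, north 24.8 cos 198° = -23.59
Leg 2 (S88°E, 20.2 mi): east 20.2 sin 92° = 20.19, north 20.2 cos 92° = -0.70
Net displacement: 12.52 east, -24.29 north. Direction back to start is (-12.52, 24.29): bearing = atan2(-12.52, 24.29) mod 360° = 332.73° ≈ 333°.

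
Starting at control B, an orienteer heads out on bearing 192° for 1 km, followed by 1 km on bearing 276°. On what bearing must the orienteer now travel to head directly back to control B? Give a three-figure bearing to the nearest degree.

054°

Leg 1 (192°, 1 km): east 1 sin 192° = -0.21, north 1 cos 192° = -0.98
Leg 2 (276°, 1 km): east 1 sin 276° = -0.99, north 1 cos 276° = 0.10
Net displacement: -1.20 east, -0.87 north. Direction back to start is (1.20, 0.87): bearing = atan2(1.20, 0.87) mod 360° = 54.00° ≈ 054°.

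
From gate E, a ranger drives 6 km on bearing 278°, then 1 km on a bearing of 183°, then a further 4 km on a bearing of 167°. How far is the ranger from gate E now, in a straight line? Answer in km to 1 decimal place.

6.5 km

Leg 1 (278°, 6 km): east 6 sin 278° = -5.94, north 6 cos 278° = 0.84
Leg 2 (183°, 1 km): east 1 sin 183° = -0.05, north 1 cos 183° = -1.00
Leg 3 (167°, 4 km): east 4 sin 167° = 0.90, north 4 cos 167° = -3.90
Net: -5.09 east, -4.06 north. Distance = √((-5.09)² + (-4.06)²) = 6.515 km.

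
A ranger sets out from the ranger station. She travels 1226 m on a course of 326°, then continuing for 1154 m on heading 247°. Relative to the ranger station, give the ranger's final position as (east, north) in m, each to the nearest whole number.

(-1748, 565)

Leg 1 (326°, 1226 m): east 1226 sin 326° = -685.57, north 1226 cos 326° = 1016.40
Leg 2 (247°, 1154 m): east 1154 sin 247° = -1062.26, north 1154 cos 247° = -450.90
Summing: -1747.83 m east, 565.50 m north → (-1748, 565).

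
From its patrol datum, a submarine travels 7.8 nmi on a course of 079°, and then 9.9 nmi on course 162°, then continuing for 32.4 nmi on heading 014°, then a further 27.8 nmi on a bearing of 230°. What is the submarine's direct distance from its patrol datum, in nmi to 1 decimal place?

6.3 nmi

Leg 1 (079°, 7.8 nmi): east 7.8 sin 79° = 7.66, north 7.8 cos 79° = 1.49
Leg 2 (162°, 9.9 nmi): east 9.9 sin 162° = 3.06, north 9.9 cos 162° = -9.42
Leg 3 (014°, 32.4 nmi): east 32.4 sin 14° = 7.84, north 32.4 cos 14° = 31.44
Leg 4 (230°, 27.8 nmi): east 27.8 sin 230° = -21.30, north 27.8 cos 230° = -17.87
Net: -2.74 east, 5.64 north. Distance = √((-2.74)² + (5.64)²) = 6.272 nmi.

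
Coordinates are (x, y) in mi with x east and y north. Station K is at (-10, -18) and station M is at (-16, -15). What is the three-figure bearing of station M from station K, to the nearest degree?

Δeast = -16 − -10 = -6.00; Δnorth = -15 − -18 = 3.00.
Bearing = atan2(Δeast, Δnorth) mod 360° = 296.57° ≈ 297°.

297°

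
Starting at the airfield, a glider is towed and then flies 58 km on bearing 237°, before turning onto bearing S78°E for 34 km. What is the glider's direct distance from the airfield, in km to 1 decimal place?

41.6 km

Leg 1 (237°, 58 km): east 58 sin 237° = -48.64, north 58 cos 237° = -31.59
Leg 2 (S78°E, 34 km): east 34 sin 102° = 33.26, north 34 cos 102° = -7.07
Net: -15.39 east, -38.66 north. Distance = √((-15.39)² + (-38.66)²) = 41.607 km.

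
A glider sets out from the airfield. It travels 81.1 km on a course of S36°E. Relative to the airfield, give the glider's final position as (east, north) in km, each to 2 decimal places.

Leg 1 (S36°E, 81.1 km): east 81.1 sin 144° = 47.67, north 81.1 cos 144° = -65.61
Summing: 47.67 km east, -65.61 km north → (47.67, -65.61).

(47.67, -65.61)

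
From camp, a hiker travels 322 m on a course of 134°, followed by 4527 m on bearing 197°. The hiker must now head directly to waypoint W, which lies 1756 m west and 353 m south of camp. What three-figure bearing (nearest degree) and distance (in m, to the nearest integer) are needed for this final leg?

Leg 1 (134°, 322 m): east 322 sin 134° = 231.63, north 322 cos 134° = -223.68
Leg 2 (197°, 4527 m): east 4527 sin 197° = -1323.57, north 4527 cos 197° = -4329.19
Current position: (-1091.94, -4552.87). Target: (-1756, -353). Remaining: Δeast = -664.06, Δnorth = 4199.87.
Bearing = atan2(-664.06, 4199.87) mod 360° = 351.02°; distance = √((-664.06)² + (4199.87)²) = 4252.046 m.

351°, 4252 m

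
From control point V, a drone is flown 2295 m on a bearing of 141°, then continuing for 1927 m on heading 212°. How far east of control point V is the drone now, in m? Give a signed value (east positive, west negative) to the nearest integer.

Leg 1 (141°, 2295 m): east 2295 sin 141° = 1444.29, north 2295 cos 141° = -1783.55
Leg 2 (212°, 1927 m): east 1927 sin 212° = -1021.15, north 1927 cos 212° = -1634.19
Net east component: 423.14 m.

423 m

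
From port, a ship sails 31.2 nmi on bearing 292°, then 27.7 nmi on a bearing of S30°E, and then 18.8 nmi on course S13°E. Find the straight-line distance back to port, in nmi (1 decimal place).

Leg 1 (292°, 31.2 nmi): east 31.2 sin 292° = -28.93, north 31.2 cos 292° = 11.69
Leg 2 (S30°E, 27.7 nmi): east 27.7 sin 150° = 13.85, north 27.7 cos 150° = -23.99
Leg 3 (S13°E, 18.8 nmi): east 18.8 sin 167° = 4.23, north 18.8 cos 167° = -18.32
Net: -10.85 east, -30.62 north. Distance = √((-10.85)² + (-30.62)²) = 32.485 nmi.

32.5 nmi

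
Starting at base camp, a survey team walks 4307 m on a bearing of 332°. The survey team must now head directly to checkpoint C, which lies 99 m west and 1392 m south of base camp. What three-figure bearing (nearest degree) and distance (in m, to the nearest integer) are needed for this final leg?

160°, 5539 m

Leg 1 (332°, 4307 m): east 4307 sin 332° = -2022.01, north 4307 cos 332° = 3802.86
Current position: (-2022.01, 3802.86). Target: (-99, -1392). Remaining: Δeast = 1923.01, Δnorth = -5194.86.
Bearing = atan2(1923.01, -5194.86) mod 360° = 159.69°; distance = √((1923.01)² + (-5194.86)²) = 5539.360 m.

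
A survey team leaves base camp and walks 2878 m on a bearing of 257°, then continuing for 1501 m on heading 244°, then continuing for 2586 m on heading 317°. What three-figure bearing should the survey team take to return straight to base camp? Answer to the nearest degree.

Leg 1 (257°, 2878 m): east 2878 sin 257° = -2804.24, north 2878 cos 257° = -647.41
Leg 2 (244°, 1501 m): east 1501 sin 244° = -1349.09, north 1501 cos 244° = -658.00
Leg 3 (317°, 2586 m): east 2586 sin 317° = -1763.65, north 2586 cos 317° = 1891.28
Net displacement: -5916.97 east, 585.88 north. Direction back to start is (5916.97, -585.88): bearing = atan2(5916.97, -585.88) mod 360° = 95.65° ≈ 096°.

096°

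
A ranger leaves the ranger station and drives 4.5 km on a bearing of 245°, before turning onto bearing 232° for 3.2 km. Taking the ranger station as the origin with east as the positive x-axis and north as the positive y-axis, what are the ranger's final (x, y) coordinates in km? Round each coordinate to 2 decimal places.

Leg 1 (245°, 4.5 km): east 4.5 sin 245° = -4.08, north 4.5 cos 245° = -1.90
Leg 2 (232°, 3.2 km): east 3.2 sin 232° = -2.52, north 3.2 cos 232° = -1.97
Summing: -6.60 km east, -3.87 km north → (-6.60, -3.87).

(-6.60, -3.87)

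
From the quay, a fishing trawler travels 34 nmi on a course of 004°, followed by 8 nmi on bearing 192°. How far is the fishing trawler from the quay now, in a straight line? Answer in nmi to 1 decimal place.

26.1 nmi

Leg 1 (004°, 34 nmi): east 34 sin 4° = 2.37, north 34 cos 4° = 33.92
Leg 2 (192°, 8 nmi): east 8 sin 192° = -1.66, north 8 cos 192° = -7.83
Net: 0.71 east, 26.09 north. Distance = √((0.71)² + (26.09)²) = 26.102 nmi.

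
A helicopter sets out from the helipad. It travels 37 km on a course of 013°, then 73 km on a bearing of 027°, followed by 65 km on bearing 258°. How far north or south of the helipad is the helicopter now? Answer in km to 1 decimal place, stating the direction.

87.6 km north

Leg 1 (013°, 37 km): east 37 sin 13° = 8.32, north 37 cos 13° = 36.05
Leg 2 (027°, 73 km): east 73 sin 27° = 33.14, north 73 cos 27° = 65.04
Leg 3 (258°, 65 km): east 65 sin 258° = -63.58, north 65 cos 258° = -13.51
Net north component: 87.58 km.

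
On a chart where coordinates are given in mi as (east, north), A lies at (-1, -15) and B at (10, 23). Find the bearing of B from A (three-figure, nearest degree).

Δeast = 10 − -1 = 11.00; Δnorth = 23 − -15 = 38.00.
Bearing = atan2(Δeast, Δnorth) mod 360° = 16.14° ≈ 016°.

016°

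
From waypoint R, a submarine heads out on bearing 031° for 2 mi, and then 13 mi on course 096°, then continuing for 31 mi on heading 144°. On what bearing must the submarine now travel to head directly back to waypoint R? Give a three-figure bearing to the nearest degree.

308°

Leg 1 (031°, 2 mi): east 2 sin 31° = 1.03, north 2 cos 31° = 1.71
Leg 2 (096°, 13 mi): east 13 sin 96° = 12.93, north 13 cos 96° = -1.36
Leg 3 (144°, 31 mi): east 31 sin 144° = 18.22, north 31 cos 144° = -25.08
Net displacement: 32.18 east, -24.72 north. Direction back to start is (-32.18, 24.72): bearing = atan2(-32.18, 24.72) mod 360° = 307.54° ≈ 308°.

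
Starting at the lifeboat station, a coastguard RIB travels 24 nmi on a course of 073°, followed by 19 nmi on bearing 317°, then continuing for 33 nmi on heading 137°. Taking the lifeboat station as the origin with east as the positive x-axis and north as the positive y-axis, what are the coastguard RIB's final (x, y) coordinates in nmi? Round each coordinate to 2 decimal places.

(32.50, -3.22)

Leg 1 (073°, 24 nmi): east 24 sin 73° = 22.95, north 24 cos 73° = 7.02
Leg 2 (317°, 19 nmi): east 19 sin 317° = -12.96, north 19 cos 317° = 13.90
Leg 3 (137°, 33 nmi): east 33 sin 137° = 22.51, north 33 cos 137° = -24.13
Summing: 32.50 nmi east, -3.22 nmi north → (32.50, -3.22).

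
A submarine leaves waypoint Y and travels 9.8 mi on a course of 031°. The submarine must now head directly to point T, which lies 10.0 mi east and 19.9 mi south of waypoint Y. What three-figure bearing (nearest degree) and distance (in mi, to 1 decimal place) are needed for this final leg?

170°, 28.7 mi

Leg 1 (031°, 9.8 mi): east 9.8 sin 31° = 5.05, north 9.8 cos 31° = 8.40
Current position: (5.05, 8.40). Target: (10.0, -19.9). Remaining: Δeast = 4.95, Δnorth = -28.30.
Bearing = atan2(4.95, -28.30) mod 360° = 170.07°; distance = √((4.95)² + (-28.30)²) = 28.730 mi.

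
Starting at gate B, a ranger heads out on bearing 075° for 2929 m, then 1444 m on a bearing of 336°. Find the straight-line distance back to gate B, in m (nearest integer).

3056 m

Leg 1 (075°, 2929 m): east 2929 sin 75° = 2829.20, north 2929 cos 75° = 758.08
Leg 2 (336°, 1444 m): east 1444 sin 336° = -587.33, north 1444 cos 336° = 1319.16
Net: 2241.87 east, 2077.24 north. Distance = √((2241.87)² + (2077.24)²) = 3056.289 m.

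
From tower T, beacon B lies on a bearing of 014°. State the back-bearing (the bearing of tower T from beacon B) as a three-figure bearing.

194°

Back-bearing = 014° + 180° = 194°.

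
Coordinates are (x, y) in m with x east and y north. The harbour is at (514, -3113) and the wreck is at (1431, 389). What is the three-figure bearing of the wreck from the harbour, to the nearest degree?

015°

Δeast = 1431 − 514 = 917.00; Δnorth = 389 − -3113 = 3502.00.
Bearing = atan2(Δeast, Δnorth) mod 360° = 14.67° ≈ 015°.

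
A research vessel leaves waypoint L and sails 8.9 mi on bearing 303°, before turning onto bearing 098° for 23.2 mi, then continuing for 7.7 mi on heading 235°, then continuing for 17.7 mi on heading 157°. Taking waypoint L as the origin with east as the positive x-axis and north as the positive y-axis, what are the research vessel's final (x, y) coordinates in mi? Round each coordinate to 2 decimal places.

(16.12, -19.09)

Leg 1 (303°, 8.9 mi): east 8.9 sin 303° = -7.46, north 8.9 cos 303° = 4.85
Leg 2 (098°, 23.2 mi): east 23.2 sin 98° = 22.97, north 23.2 cos 98° = -3.23
Leg 3 (235°, 7.7 mi): east 7.7 sin 235° = -6.31, north 7.7 cos 235° = -4.42
Leg 4 (157°, 17.7 mi): east 17.7 sin 157° = 6.92, north 17.7 cos 157° = -16.29
Summing: 16.12 mi east, -19.09 mi north → (16.12, -19.09).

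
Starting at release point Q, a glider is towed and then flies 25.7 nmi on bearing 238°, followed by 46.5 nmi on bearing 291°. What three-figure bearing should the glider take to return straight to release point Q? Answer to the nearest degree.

Leg 1 (238°, 25.7 nmi): east 25.7 sin 238° = -21.79, north 25.7 cos 238° = -13.62
Leg 2 (291°, 46.5 nmi): east 46.5 sin 291° = -43.41, north 46.5 cos 291° = 16.66
Net displacement: -65.21 east, 3.05 north. Direction back to start is (65.21, -3.05): bearing = atan2(65.21, -3.05) mod 360° = 92.67° ≈ 093°.

093°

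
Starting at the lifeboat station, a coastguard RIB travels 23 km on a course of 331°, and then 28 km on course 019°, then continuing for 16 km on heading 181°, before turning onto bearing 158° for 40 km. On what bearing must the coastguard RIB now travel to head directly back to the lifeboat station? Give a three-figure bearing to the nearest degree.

Leg 1 (331°, 23 km): east 23 sin 331° = -11.15, north 23 cos 331° = 20.12
Leg 2 (019°, 28 km): east 28 sin 19° = 9.12, north 28 cos 19° = 26.47
Leg 3 (181°, 16 km): east 16 sin 181° = -0.28, north 16 cos 181° = -16.00
Leg 4 (158°, 40 km): east 40 sin 158° = 14.98, north 40 cos 158° = -37.09
Net displacement: 12.67 east, -6.49 north. Direction back to start is (-12.67, 6.49): bearing = atan2(-12.67, 6.49) mod 360° = 297.14° ≈ 297°.

297°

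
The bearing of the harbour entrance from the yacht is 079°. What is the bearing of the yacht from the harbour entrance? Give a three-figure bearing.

259°

Back-bearing = 079° + 180° = 259°.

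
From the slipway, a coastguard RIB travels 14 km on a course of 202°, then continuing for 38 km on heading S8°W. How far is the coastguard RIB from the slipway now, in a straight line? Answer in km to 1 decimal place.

Leg 1 (202°, 14 km): east 14 sin 202° = -5.24, north 14 cos 202° = -12.98
Leg 2 (S8°W, 38 km): east 38 sin 188° = -5.29, north 38 cos 188° = -37.63
Net: -10.53 east, -50.61 north. Distance = √((-10.53)² + (-50.61)²) = 51.695 km.

51.7 km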